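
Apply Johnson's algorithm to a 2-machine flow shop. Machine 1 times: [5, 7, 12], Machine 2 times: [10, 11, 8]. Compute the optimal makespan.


Apply Johnson's rule:
  Group 1 (a <= b): [(1, 5, 10), (2, 7, 11)]
  Group 2 (a > b): [(3, 12, 8)]
Optimal job order: [1, 2, 3]
Schedule:
  Job 1: M1 done at 5, M2 done at 15
  Job 2: M1 done at 12, M2 done at 26
  Job 3: M1 done at 24, M2 done at 34
Makespan = 34

34


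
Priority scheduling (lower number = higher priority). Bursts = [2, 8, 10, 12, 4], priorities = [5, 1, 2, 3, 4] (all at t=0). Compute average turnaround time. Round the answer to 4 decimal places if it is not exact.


Sort by priority (ascending = highest first):
Order: [(1, 8), (2, 10), (3, 12), (4, 4), (5, 2)]
Completion times:
  Priority 1, burst=8, C=8
  Priority 2, burst=10, C=18
  Priority 3, burst=12, C=30
  Priority 4, burst=4, C=34
  Priority 5, burst=2, C=36
Average turnaround = 126/5 = 25.2

25.2


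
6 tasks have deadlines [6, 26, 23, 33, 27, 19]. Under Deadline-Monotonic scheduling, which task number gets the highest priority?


Sort tasks by relative deadline (ascending):
  Task 1: deadline = 6
  Task 6: deadline = 19
  Task 3: deadline = 23
  Task 2: deadline = 26
  Task 5: deadline = 27
  Task 4: deadline = 33
Priority order (highest first): [1, 6, 3, 2, 5, 4]
Highest priority task = 1

1


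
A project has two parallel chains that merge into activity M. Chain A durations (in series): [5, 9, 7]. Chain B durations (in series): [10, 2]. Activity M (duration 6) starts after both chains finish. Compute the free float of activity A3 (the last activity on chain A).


ES(A3) = sum of predecessors on chain A = 14
EF(A3) = ES + duration = 14 + 7 = 21
Successor of A3 is M. ES(M) = max(sum(A), sum(B)) = max(21, 12) = 21
Free float = ES(successor) - EF(current) = 21 - 21 = 0

0


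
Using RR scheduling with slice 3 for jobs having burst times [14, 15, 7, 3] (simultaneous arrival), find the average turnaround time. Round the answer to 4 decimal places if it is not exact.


Time quantum = 3
Execution trace:
  J1 runs 3 units, time = 3
  J2 runs 3 units, time = 6
  J3 runs 3 units, time = 9
  J4 runs 3 units, time = 12
  J1 runs 3 units, time = 15
  J2 runs 3 units, time = 18
  J3 runs 3 units, time = 21
  J1 runs 3 units, time = 24
  J2 runs 3 units, time = 27
  J3 runs 1 units, time = 28
  J1 runs 3 units, time = 31
  J2 runs 3 units, time = 34
  J1 runs 2 units, time = 36
  J2 runs 3 units, time = 39
Finish times: [36, 39, 28, 12]
Average turnaround = 115/4 = 28.75

28.75


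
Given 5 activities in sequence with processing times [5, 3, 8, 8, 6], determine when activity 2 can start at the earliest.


Activity 2 starts after activities 1 through 1 complete.
Predecessor durations: [5]
ES = 5 = 5

5


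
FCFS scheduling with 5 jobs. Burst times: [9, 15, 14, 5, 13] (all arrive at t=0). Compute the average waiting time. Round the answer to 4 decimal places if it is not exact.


FCFS order (as given): [9, 15, 14, 5, 13]
Waiting times:
  Job 1: wait = 0
  Job 2: wait = 9
  Job 3: wait = 24
  Job 4: wait = 38
  Job 5: wait = 43
Sum of waiting times = 114
Average waiting time = 114/5 = 22.8

22.8


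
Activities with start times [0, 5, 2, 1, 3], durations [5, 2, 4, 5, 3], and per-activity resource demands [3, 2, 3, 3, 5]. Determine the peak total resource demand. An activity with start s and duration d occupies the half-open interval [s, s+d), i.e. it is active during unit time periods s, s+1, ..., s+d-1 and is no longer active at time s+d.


Each activity i is active on [start_i, start_i + duration_i).
Compute total resource usage per time slot:
  t=0: active resources = [3], total = 3
  t=1: active resources = [3, 3], total = 6
  t=2: active resources = [3, 3, 3], total = 9
  t=3: active resources = [3, 3, 3, 5], total = 14
  t=4: active resources = [3, 3, 3, 5], total = 14
  t=5: active resources = [2, 3, 3, 5], total = 13
  t=6: active resources = [2], total = 2
Peak resource demand = 14

14


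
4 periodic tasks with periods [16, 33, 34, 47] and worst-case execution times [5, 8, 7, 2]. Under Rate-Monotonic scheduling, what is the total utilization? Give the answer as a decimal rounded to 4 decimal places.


Compute individual utilizations (exact fractions):
  Task 1: C/T = 5/16 (approx. 0.3125)
  Task 2: C/T = 8/33 (approx. 0.2424)
  Task 3: C/T = 7/34 (approx. 0.2059)
  Task 4: C/T = 2/47 (approx. 0.0426)
Total utilization U = 5/16 + 8/33 + 7/34 + 2/47 = 338915/421872
Rounded to 4 decimal places: U = 0.8034
RM (Liu & Layland) bound for 4 tasks = 0.756828; compare with U = 338915/421872 (approx. 0.803360)
bound < U <= 1, so the RM sufficient condition is not met (inconclusive; an exact test such as response-time analysis is needed).

0.8034


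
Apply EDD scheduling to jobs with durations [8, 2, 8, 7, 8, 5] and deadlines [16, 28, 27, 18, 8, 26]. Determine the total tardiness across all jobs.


Sort by due date (EDD order): [(8, 8), (8, 16), (7, 18), (5, 26), (8, 27), (2, 28)]
Compute completion times and tardiness:
  Job 1: p=8, d=8, C=8, tardiness=max(0,8-8)=0
  Job 2: p=8, d=16, C=16, tardiness=max(0,16-16)=0
  Job 3: p=7, d=18, C=23, tardiness=max(0,23-18)=5
  Job 4: p=5, d=26, C=28, tardiness=max(0,28-26)=2
  Job 5: p=8, d=27, C=36, tardiness=max(0,36-27)=9
  Job 6: p=2, d=28, C=38, tardiness=max(0,38-28)=10
Total tardiness = 26

26


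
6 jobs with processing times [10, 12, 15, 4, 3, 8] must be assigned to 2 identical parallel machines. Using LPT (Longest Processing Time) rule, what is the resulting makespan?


Sort jobs in decreasing order (LPT): [15, 12, 10, 8, 4, 3]
Assign each job to the least loaded machine:
  Machine 1: jobs [15, 8, 3], load = 26
  Machine 2: jobs [12, 10, 4], load = 26
Makespan = max load = 26

26


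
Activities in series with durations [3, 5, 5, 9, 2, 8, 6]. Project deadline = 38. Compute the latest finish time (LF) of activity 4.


LF(activity 4) = deadline - sum of successor durations
Successors: activities 5 through 7 with durations [2, 8, 6]
Sum of successor durations = 16
LF = 38 - 16 = 22

22


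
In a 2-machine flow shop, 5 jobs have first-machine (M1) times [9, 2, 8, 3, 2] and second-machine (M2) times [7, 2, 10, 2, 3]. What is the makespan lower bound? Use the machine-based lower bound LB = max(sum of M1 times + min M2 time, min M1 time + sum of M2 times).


LB1 = sum(M1 times) + min(M2 times) = 24 + 2 = 26
LB2 = min(M1 times) + sum(M2 times) = 2 + 24 = 26
Lower bound = max(LB1, LB2) = max(26, 26) = 26

26


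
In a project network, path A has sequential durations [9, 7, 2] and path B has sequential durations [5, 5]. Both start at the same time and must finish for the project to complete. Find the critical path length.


Path A total = 9 + 7 + 2 = 18
Path B total = 5 + 5 = 10
Critical path = longest path = max(18, 10) = 18

18


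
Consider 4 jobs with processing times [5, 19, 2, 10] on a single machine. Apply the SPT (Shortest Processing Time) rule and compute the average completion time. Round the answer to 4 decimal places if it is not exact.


Sort jobs by processing time (SPT order): [2, 5, 10, 19]
Compute completion times sequentially:
  Job 1: processing = 2, completes at 2
  Job 2: processing = 5, completes at 7
  Job 3: processing = 10, completes at 17
  Job 4: processing = 19, completes at 36
Sum of completion times = 62
Average completion time = 62/4 = 15.5

15.5


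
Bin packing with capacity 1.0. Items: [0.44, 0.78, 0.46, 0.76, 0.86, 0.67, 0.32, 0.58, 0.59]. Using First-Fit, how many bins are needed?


Place items sequentially using First-Fit:
  Item 0.44 -> new Bin 1
  Item 0.78 -> new Bin 2
  Item 0.46 -> Bin 1 (now 0.9)
  Item 0.76 -> new Bin 3
  Item 0.86 -> new Bin 4
  Item 0.67 -> new Bin 5
  Item 0.32 -> Bin 5 (now 0.99)
  Item 0.58 -> new Bin 6
  Item 0.59 -> new Bin 7
Total bins used = 7

7


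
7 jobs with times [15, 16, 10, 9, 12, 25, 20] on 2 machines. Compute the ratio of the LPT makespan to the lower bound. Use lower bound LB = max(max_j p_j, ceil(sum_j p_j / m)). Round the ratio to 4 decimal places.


LPT order: [25, 20, 16, 15, 12, 10, 9]
Machine loads after assignment: [50, 57]
LPT makespan = 57
Lower bound = max(max_job, ceil(total/2)) = max(25, 54) = 54
Ratio = 57 / 54 = 1.0556

1.0556


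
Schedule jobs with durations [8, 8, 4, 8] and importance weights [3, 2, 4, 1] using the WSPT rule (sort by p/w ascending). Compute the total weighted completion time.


Compute p/w ratios and sort ascending (WSPT): [(4, 4), (8, 3), (8, 2), (8, 1)]
Compute weighted completion times:
  Job (p=4,w=4): C=4, w*C=4*4=16
  Job (p=8,w=3): C=12, w*C=3*12=36
  Job (p=8,w=2): C=20, w*C=2*20=40
  Job (p=8,w=1): C=28, w*C=1*28=28
Total weighted completion time = 120

120


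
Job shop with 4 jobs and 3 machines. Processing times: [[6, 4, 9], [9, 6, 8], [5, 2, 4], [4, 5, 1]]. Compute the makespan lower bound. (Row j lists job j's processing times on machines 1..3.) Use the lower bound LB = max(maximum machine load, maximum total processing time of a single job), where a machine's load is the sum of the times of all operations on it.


Machine loads:
  Machine 1: 6 + 9 + 5 + 4 = 24
  Machine 2: 4 + 6 + 2 + 5 = 17
  Machine 3: 9 + 8 + 4 + 1 = 22
Max machine load = 24
Job totals:
  Job 1: 19
  Job 2: 23
  Job 3: 11
  Job 4: 10
Max job total = 23
Lower bound = max(24, 23) = 24

24


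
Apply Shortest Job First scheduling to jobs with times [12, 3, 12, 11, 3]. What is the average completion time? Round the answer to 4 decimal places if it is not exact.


SJF order (ascending): [3, 3, 11, 12, 12]
Completion times:
  Job 1: burst=3, C=3
  Job 2: burst=3, C=6
  Job 3: burst=11, C=17
  Job 4: burst=12, C=29
  Job 5: burst=12, C=41
Average completion = 96/5 = 19.2

19.2


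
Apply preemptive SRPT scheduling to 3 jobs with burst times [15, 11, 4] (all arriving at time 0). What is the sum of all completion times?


Since all jobs arrive at t=0, SRPT equals SPT ordering.
SPT order: [4, 11, 15]
Completion times:
  Job 1: p=4, C=4
  Job 2: p=11, C=15
  Job 3: p=15, C=30
Total completion time = 4 + 15 + 30 = 49

49


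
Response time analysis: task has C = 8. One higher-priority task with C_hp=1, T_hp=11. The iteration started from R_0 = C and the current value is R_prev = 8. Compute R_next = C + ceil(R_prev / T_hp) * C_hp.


R_next = C + ceil(R_prev / T_hp) * C_hp
ceil(8 / 11) = ceil(0.7273) = 1
Interference = 1 * 1 = 1
R_next = 8 + 1 = 9

9


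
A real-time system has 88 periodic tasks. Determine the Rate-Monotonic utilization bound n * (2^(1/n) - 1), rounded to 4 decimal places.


Compute 2^(1/88) = 1.0079077751
Subtract 1: 1.0079077751 - 1 = 0.0079077751
Multiply by n: 88 * 0.0079077751 = 0.6958842088
Round to 4 dp: 0.6959

0.6959


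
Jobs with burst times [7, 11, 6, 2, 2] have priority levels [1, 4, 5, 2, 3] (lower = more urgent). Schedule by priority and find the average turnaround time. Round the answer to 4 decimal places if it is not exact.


Sort by priority (ascending = highest first):
Order: [(1, 7), (2, 2), (3, 2), (4, 11), (5, 6)]
Completion times:
  Priority 1, burst=7, C=7
  Priority 2, burst=2, C=9
  Priority 3, burst=2, C=11
  Priority 4, burst=11, C=22
  Priority 5, burst=6, C=28
Average turnaround = 77/5 = 15.4

15.4


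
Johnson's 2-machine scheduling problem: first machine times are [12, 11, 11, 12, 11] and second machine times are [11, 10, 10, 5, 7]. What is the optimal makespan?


Apply Johnson's rule:
  Group 1 (a <= b): []
  Group 2 (a > b): [(1, 12, 11), (2, 11, 10), (3, 11, 10), (5, 11, 7), (4, 12, 5)]
Optimal job order: [1, 2, 3, 5, 4]
Schedule:
  Job 1: M1 done at 12, M2 done at 23
  Job 2: M1 done at 23, M2 done at 33
  Job 3: M1 done at 34, M2 done at 44
  Job 5: M1 done at 45, M2 done at 52
  Job 4: M1 done at 57, M2 done at 62
Makespan = 62

62


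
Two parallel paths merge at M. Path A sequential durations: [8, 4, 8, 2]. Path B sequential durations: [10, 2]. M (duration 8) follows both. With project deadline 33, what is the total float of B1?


Forward pass: ES(B1) = sum of predecessors on chain B = 0
EF = ES + duration = 0 + 10 = 10
Backward pass: LF(M) = deadline = 33; LS(M) = 33 - 8 = 25
LF(B1) = LS(M) - sum(successors on chain B) = 25 - 2 = 23
LS = LF - duration = 23 - 10 = 13
Total float = LS - ES = 13 - 0 = 13

13


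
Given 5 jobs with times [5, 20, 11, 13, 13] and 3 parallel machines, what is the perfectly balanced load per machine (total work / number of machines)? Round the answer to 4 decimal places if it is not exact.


Total processing time = 5 + 20 + 11 + 13 + 13 = 62
Number of machines = 3
Ideal balanced load = 62 / 3 = 20.6667

20.6667


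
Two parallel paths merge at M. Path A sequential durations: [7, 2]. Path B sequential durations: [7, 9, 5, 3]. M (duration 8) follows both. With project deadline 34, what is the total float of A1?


Forward pass: ES(A1) = sum of predecessors on chain A = 0
EF = ES + duration = 0 + 7 = 7
Backward pass: LF(M) = deadline = 34; LS(M) = 34 - 8 = 26
LF(A1) = LS(M) - sum(successors on chain A) = 26 - 2 = 24
LS = LF - duration = 24 - 7 = 17
Total float = LS - ES = 17 - 0 = 17

17


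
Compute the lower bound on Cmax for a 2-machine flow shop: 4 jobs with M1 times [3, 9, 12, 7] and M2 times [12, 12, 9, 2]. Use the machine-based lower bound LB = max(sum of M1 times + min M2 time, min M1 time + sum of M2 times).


LB1 = sum(M1 times) + min(M2 times) = 31 + 2 = 33
LB2 = min(M1 times) + sum(M2 times) = 3 + 35 = 38
Lower bound = max(LB1, LB2) = max(33, 38) = 38

38


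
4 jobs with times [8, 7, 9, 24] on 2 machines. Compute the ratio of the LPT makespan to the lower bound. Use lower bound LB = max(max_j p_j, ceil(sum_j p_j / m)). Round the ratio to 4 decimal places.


LPT order: [24, 9, 8, 7]
Machine loads after assignment: [24, 24]
LPT makespan = 24
Lower bound = max(max_job, ceil(total/2)) = max(24, 24) = 24
Ratio = 24 / 24 = 1.0

1.0


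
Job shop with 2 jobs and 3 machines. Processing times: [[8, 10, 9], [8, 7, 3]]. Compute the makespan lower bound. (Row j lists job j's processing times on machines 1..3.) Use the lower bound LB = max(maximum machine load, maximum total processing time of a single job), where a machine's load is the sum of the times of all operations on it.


Machine loads:
  Machine 1: 8 + 8 = 16
  Machine 2: 10 + 7 = 17
  Machine 3: 9 + 3 = 12
Max machine load = 17
Job totals:
  Job 1: 27
  Job 2: 18
Max job total = 27
Lower bound = max(17, 27) = 27

27


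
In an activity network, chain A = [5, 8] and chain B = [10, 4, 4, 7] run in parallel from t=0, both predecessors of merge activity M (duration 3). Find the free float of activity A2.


ES(A2) = sum of predecessors on chain A = 5
EF(A2) = ES + duration = 5 + 8 = 13
Successor of A2 is M. ES(M) = max(sum(A), sum(B)) = max(13, 25) = 25
Free float = ES(successor) - EF(current) = 25 - 13 = 12

12


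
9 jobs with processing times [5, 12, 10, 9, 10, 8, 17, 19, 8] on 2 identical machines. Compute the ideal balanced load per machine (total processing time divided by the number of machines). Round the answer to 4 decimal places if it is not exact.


Total processing time = 5 + 12 + 10 + 9 + 10 + 8 + 17 + 19 + 8 = 98
Number of machines = 2
Ideal balanced load = 98 / 2 = 49.0

49.0


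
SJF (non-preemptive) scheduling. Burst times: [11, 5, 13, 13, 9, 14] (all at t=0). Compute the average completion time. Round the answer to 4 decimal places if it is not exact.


SJF order (ascending): [5, 9, 11, 13, 13, 14]
Completion times:
  Job 1: burst=5, C=5
  Job 2: burst=9, C=14
  Job 3: burst=11, C=25
  Job 4: burst=13, C=38
  Job 5: burst=13, C=51
  Job 6: burst=14, C=65
Average completion = 198/6 = 33.0

33.0


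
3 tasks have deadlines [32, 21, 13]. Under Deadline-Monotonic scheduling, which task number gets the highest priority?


Sort tasks by relative deadline (ascending):
  Task 3: deadline = 13
  Task 2: deadline = 21
  Task 1: deadline = 32
Priority order (highest first): [3, 2, 1]
Highest priority task = 3

3


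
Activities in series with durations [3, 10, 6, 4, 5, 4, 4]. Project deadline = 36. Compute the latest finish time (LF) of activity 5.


LF(activity 5) = deadline - sum of successor durations
Successors: activities 6 through 7 with durations [4, 4]
Sum of successor durations = 8
LF = 36 - 8 = 28

28


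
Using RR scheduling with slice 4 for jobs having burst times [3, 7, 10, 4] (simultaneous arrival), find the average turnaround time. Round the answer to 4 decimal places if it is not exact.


Time quantum = 4
Execution trace:
  J1 runs 3 units, time = 3
  J2 runs 4 units, time = 7
  J3 runs 4 units, time = 11
  J4 runs 4 units, time = 15
  J2 runs 3 units, time = 18
  J3 runs 4 units, time = 22
  J3 runs 2 units, time = 24
Finish times: [3, 18, 24, 15]
Average turnaround = 60/4 = 15.0

15.0


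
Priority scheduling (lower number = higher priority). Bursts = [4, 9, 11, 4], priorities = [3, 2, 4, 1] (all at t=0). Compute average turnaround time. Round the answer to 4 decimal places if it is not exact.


Sort by priority (ascending = highest first):
Order: [(1, 4), (2, 9), (3, 4), (4, 11)]
Completion times:
  Priority 1, burst=4, C=4
  Priority 2, burst=9, C=13
  Priority 3, burst=4, C=17
  Priority 4, burst=11, C=28
Average turnaround = 62/4 = 15.5

15.5


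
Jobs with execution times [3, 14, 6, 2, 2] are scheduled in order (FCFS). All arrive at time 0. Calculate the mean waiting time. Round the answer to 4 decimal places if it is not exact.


FCFS order (as given): [3, 14, 6, 2, 2]
Waiting times:
  Job 1: wait = 0
  Job 2: wait = 3
  Job 3: wait = 17
  Job 4: wait = 23
  Job 5: wait = 25
Sum of waiting times = 68
Average waiting time = 68/5 = 13.6

13.6


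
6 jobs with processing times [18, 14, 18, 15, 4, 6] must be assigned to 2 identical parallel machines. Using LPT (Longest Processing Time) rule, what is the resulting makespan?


Sort jobs in decreasing order (LPT): [18, 18, 15, 14, 6, 4]
Assign each job to the least loaded machine:
  Machine 1: jobs [18, 15, 4], load = 37
  Machine 2: jobs [18, 14, 6], load = 38
Makespan = max load = 38

38


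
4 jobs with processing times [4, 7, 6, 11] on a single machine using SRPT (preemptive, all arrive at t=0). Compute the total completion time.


Since all jobs arrive at t=0, SRPT equals SPT ordering.
SPT order: [4, 6, 7, 11]
Completion times:
  Job 1: p=4, C=4
  Job 2: p=6, C=10
  Job 3: p=7, C=17
  Job 4: p=11, C=28
Total completion time = 4 + 10 + 17 + 28 = 59

59


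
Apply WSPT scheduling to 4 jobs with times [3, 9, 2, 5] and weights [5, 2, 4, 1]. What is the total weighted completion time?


Compute p/w ratios and sort ascending (WSPT): [(2, 4), (3, 5), (9, 2), (5, 1)]
Compute weighted completion times:
  Job (p=2,w=4): C=2, w*C=4*2=8
  Job (p=3,w=5): C=5, w*C=5*5=25
  Job (p=9,w=2): C=14, w*C=2*14=28
  Job (p=5,w=1): C=19, w*C=1*19=19
Total weighted completion time = 80

80


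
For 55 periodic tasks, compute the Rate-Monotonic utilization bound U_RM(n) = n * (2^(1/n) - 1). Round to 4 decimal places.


Compute 2^(1/55) = 1.0126824244
Subtract 1: 1.0126824244 - 1 = 0.0126824244
Multiply by n: 55 * 0.0126824244 = 0.6975333420
Round to 4 dp: 0.6975

0.6975


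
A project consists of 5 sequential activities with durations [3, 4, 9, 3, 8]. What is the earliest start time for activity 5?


Activity 5 starts after activities 1 through 4 complete.
Predecessor durations: [3, 4, 9, 3]
ES = 3 + 4 + 9 + 3 = 19

19


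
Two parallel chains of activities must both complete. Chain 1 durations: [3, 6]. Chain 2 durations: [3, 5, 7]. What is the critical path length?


Path A total = 3 + 6 = 9
Path B total = 3 + 5 + 7 = 15
Critical path = longest path = max(9, 15) = 15

15


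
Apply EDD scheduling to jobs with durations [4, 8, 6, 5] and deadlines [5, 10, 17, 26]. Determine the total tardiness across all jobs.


Sort by due date (EDD order): [(4, 5), (8, 10), (6, 17), (5, 26)]
Compute completion times and tardiness:
  Job 1: p=4, d=5, C=4, tardiness=max(0,4-5)=0
  Job 2: p=8, d=10, C=12, tardiness=max(0,12-10)=2
  Job 3: p=6, d=17, C=18, tardiness=max(0,18-17)=1
  Job 4: p=5, d=26, C=23, tardiness=max(0,23-26)=0
Total tardiness = 3

3


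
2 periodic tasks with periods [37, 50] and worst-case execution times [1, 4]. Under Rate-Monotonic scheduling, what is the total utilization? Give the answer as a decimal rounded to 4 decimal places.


Compute individual utilizations (exact fractions):
  Task 1: C/T = 1/37 (approx. 0.027)
  Task 2: C/T = 4/50 = 2/25 (approx. 0.08)
Total utilization U = 1/37 + 2/25 = 99/925
Rounded to 4 decimal places: U = 0.1070
RM (Liu & Layland) bound for 2 tasks = 0.828427; compare with U = 99/925 (approx. 0.107027)
U <= bound, so schedulable by RM sufficient condition.

0.1070


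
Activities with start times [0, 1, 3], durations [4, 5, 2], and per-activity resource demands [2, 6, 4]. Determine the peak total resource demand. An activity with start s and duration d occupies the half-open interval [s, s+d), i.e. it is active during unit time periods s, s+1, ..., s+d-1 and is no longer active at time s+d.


Each activity i is active on [start_i, start_i + duration_i).
Compute total resource usage per time slot:
  t=0: active resources = [2], total = 2
  t=1: active resources = [2, 6], total = 8
  t=2: active resources = [2, 6], total = 8
  t=3: active resources = [2, 6, 4], total = 12
  t=4: active resources = [6, 4], total = 10
  t=5: active resources = [6], total = 6
Peak resource demand = 12

12


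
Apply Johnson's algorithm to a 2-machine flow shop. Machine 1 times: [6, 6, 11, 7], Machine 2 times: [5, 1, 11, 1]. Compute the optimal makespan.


Apply Johnson's rule:
  Group 1 (a <= b): [(3, 11, 11)]
  Group 2 (a > b): [(1, 6, 5), (2, 6, 1), (4, 7, 1)]
Optimal job order: [3, 1, 2, 4]
Schedule:
  Job 3: M1 done at 11, M2 done at 22
  Job 1: M1 done at 17, M2 done at 27
  Job 2: M1 done at 23, M2 done at 28
  Job 4: M1 done at 30, M2 done at 31
Makespan = 31

31


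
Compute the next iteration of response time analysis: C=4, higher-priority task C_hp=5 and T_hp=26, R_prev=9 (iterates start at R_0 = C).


R_next = C + ceil(R_prev / T_hp) * C_hp
ceil(9 / 26) = ceil(0.3462) = 1
Interference = 1 * 5 = 5
R_next = 4 + 5 = 9
R_next = R_prev, so the iteration has converged (response time = 9).

9


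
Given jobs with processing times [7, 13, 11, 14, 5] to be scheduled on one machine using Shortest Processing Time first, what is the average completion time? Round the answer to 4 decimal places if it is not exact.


Sort jobs by processing time (SPT order): [5, 7, 11, 13, 14]
Compute completion times sequentially:
  Job 1: processing = 5, completes at 5
  Job 2: processing = 7, completes at 12
  Job 3: processing = 11, completes at 23
  Job 4: processing = 13, completes at 36
  Job 5: processing = 14, completes at 50
Sum of completion times = 126
Average completion time = 126/5 = 25.2

25.2


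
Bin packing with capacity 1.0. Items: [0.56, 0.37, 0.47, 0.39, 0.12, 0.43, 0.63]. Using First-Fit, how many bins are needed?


Place items sequentially using First-Fit:
  Item 0.56 -> new Bin 1
  Item 0.37 -> Bin 1 (now 0.93)
  Item 0.47 -> new Bin 2
  Item 0.39 -> Bin 2 (now 0.86)
  Item 0.12 -> Bin 2 (now 0.98)
  Item 0.43 -> new Bin 3
  Item 0.63 -> new Bin 4
Total bins used = 4

4


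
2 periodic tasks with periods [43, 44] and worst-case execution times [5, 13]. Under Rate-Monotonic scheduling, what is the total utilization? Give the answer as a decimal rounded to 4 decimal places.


Compute individual utilizations (exact fractions):
  Task 1: C/T = 5/43 (approx. 0.1163)
  Task 2: C/T = 13/44 (approx. 0.2955)
Total utilization U = 5/43 + 13/44 = 779/1892
Rounded to 4 decimal places: U = 0.4117
RM (Liu & Layland) bound for 2 tasks = 0.828427; compare with U = 779/1892 (approx. 0.411734)
U <= bound, so schedulable by RM sufficient condition.

0.4117


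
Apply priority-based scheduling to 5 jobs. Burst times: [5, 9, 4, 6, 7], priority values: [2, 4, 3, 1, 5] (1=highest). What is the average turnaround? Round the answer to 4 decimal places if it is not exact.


Sort by priority (ascending = highest first):
Order: [(1, 6), (2, 5), (3, 4), (4, 9), (5, 7)]
Completion times:
  Priority 1, burst=6, C=6
  Priority 2, burst=5, C=11
  Priority 3, burst=4, C=15
  Priority 4, burst=9, C=24
  Priority 5, burst=7, C=31
Average turnaround = 87/5 = 17.4

17.4


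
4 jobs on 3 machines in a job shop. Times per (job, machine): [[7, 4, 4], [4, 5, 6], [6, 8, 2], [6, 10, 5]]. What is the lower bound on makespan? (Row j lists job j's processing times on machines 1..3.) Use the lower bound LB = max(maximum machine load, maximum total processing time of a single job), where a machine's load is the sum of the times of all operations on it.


Machine loads:
  Machine 1: 7 + 4 + 6 + 6 = 23
  Machine 2: 4 + 5 + 8 + 10 = 27
  Machine 3: 4 + 6 + 2 + 5 = 17
Max machine load = 27
Job totals:
  Job 1: 15
  Job 2: 15
  Job 3: 16
  Job 4: 21
Max job total = 21
Lower bound = max(27, 21) = 27

27


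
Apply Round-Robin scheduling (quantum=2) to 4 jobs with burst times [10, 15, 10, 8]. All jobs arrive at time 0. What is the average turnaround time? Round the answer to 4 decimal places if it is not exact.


Time quantum = 2
Execution trace:
  J1 runs 2 units, time = 2
  J2 runs 2 units, time = 4
  J3 runs 2 units, time = 6
  J4 runs 2 units, time = 8
  J1 runs 2 units, time = 10
  J2 runs 2 units, time = 12
  J3 runs 2 units, time = 14
  J4 runs 2 units, time = 16
  J1 runs 2 units, time = 18
  J2 runs 2 units, time = 20
  J3 runs 2 units, time = 22
  J4 runs 2 units, time = 24
  J1 runs 2 units, time = 26
  J2 runs 2 units, time = 28
  J3 runs 2 units, time = 30
  J4 runs 2 units, time = 32
  J1 runs 2 units, time = 34
  J2 runs 2 units, time = 36
  J3 runs 2 units, time = 38
  J2 runs 2 units, time = 40
  J2 runs 2 units, time = 42
  J2 runs 1 units, time = 43
Finish times: [34, 43, 38, 32]
Average turnaround = 147/4 = 36.75

36.75


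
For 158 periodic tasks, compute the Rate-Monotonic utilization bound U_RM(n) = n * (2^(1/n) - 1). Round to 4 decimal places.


Compute 2^(1/158) = 1.0043966445
Subtract 1: 1.0043966445 - 1 = 0.0043966445
Multiply by n: 158 * 0.0043966445 = 0.6946698310
Round to 4 dp: 0.6947

0.6947


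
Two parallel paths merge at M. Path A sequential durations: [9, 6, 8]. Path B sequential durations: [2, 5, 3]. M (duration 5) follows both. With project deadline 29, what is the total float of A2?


Forward pass: ES(A2) = sum of predecessors on chain A = 9
EF = ES + duration = 9 + 6 = 15
Backward pass: LF(M) = deadline = 29; LS(M) = 29 - 5 = 24
LF(A2) = LS(M) - sum(successors on chain A) = 24 - 8 = 16
LS = LF - duration = 16 - 6 = 10
Total float = LS - ES = 10 - 9 = 1

1


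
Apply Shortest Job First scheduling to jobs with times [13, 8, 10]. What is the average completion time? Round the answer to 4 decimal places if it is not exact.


SJF order (ascending): [8, 10, 13]
Completion times:
  Job 1: burst=8, C=8
  Job 2: burst=10, C=18
  Job 3: burst=13, C=31
Average completion = 57/3 = 19.0

19.0


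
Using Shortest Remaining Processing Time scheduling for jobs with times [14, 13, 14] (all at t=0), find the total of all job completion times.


Since all jobs arrive at t=0, SRPT equals SPT ordering.
SPT order: [13, 14, 14]
Completion times:
  Job 1: p=13, C=13
  Job 2: p=14, C=27
  Job 3: p=14, C=41
Total completion time = 13 + 27 + 41 = 81

81


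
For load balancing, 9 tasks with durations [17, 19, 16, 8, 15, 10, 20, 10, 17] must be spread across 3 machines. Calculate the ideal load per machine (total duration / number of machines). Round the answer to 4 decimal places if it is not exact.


Total processing time = 17 + 19 + 16 + 8 + 15 + 10 + 20 + 10 + 17 = 132
Number of machines = 3
Ideal balanced load = 132 / 3 = 44.0

44.0


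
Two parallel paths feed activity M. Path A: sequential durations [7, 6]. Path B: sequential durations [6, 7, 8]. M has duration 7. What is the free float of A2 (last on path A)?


ES(A2) = sum of predecessors on chain A = 7
EF(A2) = ES + duration = 7 + 6 = 13
Successor of A2 is M. ES(M) = max(sum(A), sum(B)) = max(13, 21) = 21
Free float = ES(successor) - EF(current) = 21 - 13 = 8

8


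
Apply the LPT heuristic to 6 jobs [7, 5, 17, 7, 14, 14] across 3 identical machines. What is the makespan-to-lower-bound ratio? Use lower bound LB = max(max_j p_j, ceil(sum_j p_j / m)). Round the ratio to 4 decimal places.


LPT order: [17, 14, 14, 7, 7, 5]
Machine loads after assignment: [22, 21, 21]
LPT makespan = 22
Lower bound = max(max_job, ceil(total/3)) = max(17, 22) = 22
Ratio = 22 / 22 = 1.0

1.0


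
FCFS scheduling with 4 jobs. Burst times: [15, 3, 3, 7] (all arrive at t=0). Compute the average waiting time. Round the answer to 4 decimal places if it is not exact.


FCFS order (as given): [15, 3, 3, 7]
Waiting times:
  Job 1: wait = 0
  Job 2: wait = 15
  Job 3: wait = 18
  Job 4: wait = 21
Sum of waiting times = 54
Average waiting time = 54/4 = 13.5

13.5


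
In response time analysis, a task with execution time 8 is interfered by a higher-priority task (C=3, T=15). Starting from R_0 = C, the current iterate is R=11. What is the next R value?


R_next = C + ceil(R_prev / T_hp) * C_hp
ceil(11 / 15) = ceil(0.7333) = 1
Interference = 1 * 3 = 3
R_next = 8 + 3 = 11
R_next = R_prev, so the iteration has converged (response time = 11).

11


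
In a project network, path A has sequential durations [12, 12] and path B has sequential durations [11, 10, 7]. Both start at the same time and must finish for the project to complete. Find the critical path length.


Path A total = 12 + 12 = 24
Path B total = 11 + 10 + 7 = 28
Critical path = longest path = max(24, 28) = 28

28


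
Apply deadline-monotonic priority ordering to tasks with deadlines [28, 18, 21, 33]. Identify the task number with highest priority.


Sort tasks by relative deadline (ascending):
  Task 2: deadline = 18
  Task 3: deadline = 21
  Task 1: deadline = 28
  Task 4: deadline = 33
Priority order (highest first): [2, 3, 1, 4]
Highest priority task = 2

2


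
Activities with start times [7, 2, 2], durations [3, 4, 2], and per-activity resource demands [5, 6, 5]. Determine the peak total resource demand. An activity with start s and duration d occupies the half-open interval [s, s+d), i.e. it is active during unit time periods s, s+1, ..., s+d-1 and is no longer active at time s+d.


Each activity i is active on [start_i, start_i + duration_i).
Compute total resource usage per time slot:
  t=0: active resources = [], total = 0
  t=1: active resources = [], total = 0
  t=2: active resources = [6, 5], total = 11
  t=3: active resources = [6, 5], total = 11
  t=4: active resources = [6], total = 6
  t=5: active resources = [6], total = 6
  t=6: active resources = [], total = 0
  t=7: active resources = [5], total = 5
  t=8: active resources = [5], total = 5
  t=9: active resources = [5], total = 5
Peak resource demand = 11

11


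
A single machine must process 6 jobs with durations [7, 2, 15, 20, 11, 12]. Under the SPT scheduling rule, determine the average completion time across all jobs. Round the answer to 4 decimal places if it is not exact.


Sort jobs by processing time (SPT order): [2, 7, 11, 12, 15, 20]
Compute completion times sequentially:
  Job 1: processing = 2, completes at 2
  Job 2: processing = 7, completes at 9
  Job 3: processing = 11, completes at 20
  Job 4: processing = 12, completes at 32
  Job 5: processing = 15, completes at 47
  Job 6: processing = 20, completes at 67
Sum of completion times = 177
Average completion time = 177/6 = 29.5

29.5


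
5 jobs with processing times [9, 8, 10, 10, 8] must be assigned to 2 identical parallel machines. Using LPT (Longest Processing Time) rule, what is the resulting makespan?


Sort jobs in decreasing order (LPT): [10, 10, 9, 8, 8]
Assign each job to the least loaded machine:
  Machine 1: jobs [10, 9], load = 19
  Machine 2: jobs [10, 8, 8], load = 26
Makespan = max load = 26

26


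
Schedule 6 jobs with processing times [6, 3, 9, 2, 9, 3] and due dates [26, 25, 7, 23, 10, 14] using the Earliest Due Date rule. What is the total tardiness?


Sort by due date (EDD order): [(9, 7), (9, 10), (3, 14), (2, 23), (3, 25), (6, 26)]
Compute completion times and tardiness:
  Job 1: p=9, d=7, C=9, tardiness=max(0,9-7)=2
  Job 2: p=9, d=10, C=18, tardiness=max(0,18-10)=8
  Job 3: p=3, d=14, C=21, tardiness=max(0,21-14)=7
  Job 4: p=2, d=23, C=23, tardiness=max(0,23-23)=0
  Job 5: p=3, d=25, C=26, tardiness=max(0,26-25)=1
  Job 6: p=6, d=26, C=32, tardiness=max(0,32-26)=6
Total tardiness = 24

24


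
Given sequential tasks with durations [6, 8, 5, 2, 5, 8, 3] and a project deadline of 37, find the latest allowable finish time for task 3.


LF(activity 3) = deadline - sum of successor durations
Successors: activities 4 through 7 with durations [2, 5, 8, 3]
Sum of successor durations = 18
LF = 37 - 18 = 19

19


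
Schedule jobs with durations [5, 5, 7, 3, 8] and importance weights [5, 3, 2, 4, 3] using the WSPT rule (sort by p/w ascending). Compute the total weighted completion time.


Compute p/w ratios and sort ascending (WSPT): [(3, 4), (5, 5), (5, 3), (8, 3), (7, 2)]
Compute weighted completion times:
  Job (p=3,w=4): C=3, w*C=4*3=12
  Job (p=5,w=5): C=8, w*C=5*8=40
  Job (p=5,w=3): C=13, w*C=3*13=39
  Job (p=8,w=3): C=21, w*C=3*21=63
  Job (p=7,w=2): C=28, w*C=2*28=56
Total weighted completion time = 210

210


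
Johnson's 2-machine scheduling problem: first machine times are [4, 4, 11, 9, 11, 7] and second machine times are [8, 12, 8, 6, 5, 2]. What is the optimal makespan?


Apply Johnson's rule:
  Group 1 (a <= b): [(1, 4, 8), (2, 4, 12)]
  Group 2 (a > b): [(3, 11, 8), (4, 9, 6), (5, 11, 5), (6, 7, 2)]
Optimal job order: [1, 2, 3, 4, 5, 6]
Schedule:
  Job 1: M1 done at 4, M2 done at 12
  Job 2: M1 done at 8, M2 done at 24
  Job 3: M1 done at 19, M2 done at 32
  Job 4: M1 done at 28, M2 done at 38
  Job 5: M1 done at 39, M2 done at 44
  Job 6: M1 done at 46, M2 done at 48
Makespan = 48

48


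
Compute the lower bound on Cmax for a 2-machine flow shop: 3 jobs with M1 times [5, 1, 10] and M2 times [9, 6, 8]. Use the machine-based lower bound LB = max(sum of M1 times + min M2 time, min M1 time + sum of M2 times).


LB1 = sum(M1 times) + min(M2 times) = 16 + 6 = 22
LB2 = min(M1 times) + sum(M2 times) = 1 + 23 = 24
Lower bound = max(LB1, LB2) = max(22, 24) = 24

24


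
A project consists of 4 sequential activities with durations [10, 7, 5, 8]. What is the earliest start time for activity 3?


Activity 3 starts after activities 1 through 2 complete.
Predecessor durations: [10, 7]
ES = 10 + 7 = 17

17


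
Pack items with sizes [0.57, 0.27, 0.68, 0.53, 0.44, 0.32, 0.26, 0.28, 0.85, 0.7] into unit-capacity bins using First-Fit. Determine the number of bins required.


Place items sequentially using First-Fit:
  Item 0.57 -> new Bin 1
  Item 0.27 -> Bin 1 (now 0.84)
  Item 0.68 -> new Bin 2
  Item 0.53 -> new Bin 3
  Item 0.44 -> Bin 3 (now 0.97)
  Item 0.32 -> Bin 2 (now 1.0)
  Item 0.26 -> new Bin 4
  Item 0.28 -> Bin 4 (now 0.54)
  Item 0.85 -> new Bin 5
  Item 0.7 -> new Bin 6
Total bins used = 6

6


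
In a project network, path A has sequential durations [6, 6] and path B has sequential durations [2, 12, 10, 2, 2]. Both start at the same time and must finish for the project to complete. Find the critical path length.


Path A total = 6 + 6 = 12
Path B total = 2 + 12 + 10 + 2 + 2 = 28
Critical path = longest path = max(12, 28) = 28

28


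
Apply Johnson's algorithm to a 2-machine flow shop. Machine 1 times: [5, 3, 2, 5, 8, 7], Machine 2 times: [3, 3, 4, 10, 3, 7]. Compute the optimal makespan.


Apply Johnson's rule:
  Group 1 (a <= b): [(3, 2, 4), (2, 3, 3), (4, 5, 10), (6, 7, 7)]
  Group 2 (a > b): [(1, 5, 3), (5, 8, 3)]
Optimal job order: [3, 2, 4, 6, 1, 5]
Schedule:
  Job 3: M1 done at 2, M2 done at 6
  Job 2: M1 done at 5, M2 done at 9
  Job 4: M1 done at 10, M2 done at 20
  Job 6: M1 done at 17, M2 done at 27
  Job 1: M1 done at 22, M2 done at 30
  Job 5: M1 done at 30, M2 done at 33
Makespan = 33

33


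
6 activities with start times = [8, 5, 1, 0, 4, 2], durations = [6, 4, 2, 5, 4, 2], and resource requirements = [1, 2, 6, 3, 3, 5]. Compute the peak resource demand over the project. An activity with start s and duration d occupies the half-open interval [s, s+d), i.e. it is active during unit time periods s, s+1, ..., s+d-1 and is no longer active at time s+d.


Each activity i is active on [start_i, start_i + duration_i).
Compute total resource usage per time slot:
  t=0: active resources = [3], total = 3
  t=1: active resources = [6, 3], total = 9
  t=2: active resources = [6, 3, 5], total = 14
  t=3: active resources = [3, 5], total = 8
  t=4: active resources = [3, 3], total = 6
  t=5: active resources = [2, 3], total = 5
  t=6: active resources = [2, 3], total = 5
  t=7: active resources = [2, 3], total = 5
  t=8: active resources = [1, 2], total = 3
  t=9: active resources = [1], total = 1
  t=10: active resources = [1], total = 1
  t=11: active resources = [1], total = 1
  t=12: active resources = [1], total = 1
  t=13: active resources = [1], total = 1
Peak resource demand = 14

14


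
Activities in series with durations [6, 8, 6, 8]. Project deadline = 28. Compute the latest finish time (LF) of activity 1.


LF(activity 1) = deadline - sum of successor durations
Successors: activities 2 through 4 with durations [8, 6, 8]
Sum of successor durations = 22
LF = 28 - 22 = 6

6


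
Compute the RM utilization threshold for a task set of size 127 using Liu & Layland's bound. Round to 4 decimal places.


Compute 2^(1/127) = 1.0054727730
Subtract 1: 1.0054727730 - 1 = 0.0054727730
Multiply by n: 127 * 0.0054727730 = 0.6950421710
Round to 4 dp: 0.6950

0.6950


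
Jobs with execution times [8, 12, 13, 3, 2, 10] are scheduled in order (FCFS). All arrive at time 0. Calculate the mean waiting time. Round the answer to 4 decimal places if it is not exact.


FCFS order (as given): [8, 12, 13, 3, 2, 10]
Waiting times:
  Job 1: wait = 0
  Job 2: wait = 8
  Job 3: wait = 20
  Job 4: wait = 33
  Job 5: wait = 36
  Job 6: wait = 38
Sum of waiting times = 135
Average waiting time = 135/6 = 22.5

22.5


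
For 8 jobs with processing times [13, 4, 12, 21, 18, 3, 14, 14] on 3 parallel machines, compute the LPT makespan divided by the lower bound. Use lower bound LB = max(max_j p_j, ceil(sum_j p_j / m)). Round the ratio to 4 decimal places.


LPT order: [21, 18, 14, 14, 13, 12, 4, 3]
Machine loads after assignment: [33, 34, 32]
LPT makespan = 34
Lower bound = max(max_job, ceil(total/3)) = max(21, 33) = 33
Ratio = 34 / 33 = 1.0303

1.0303


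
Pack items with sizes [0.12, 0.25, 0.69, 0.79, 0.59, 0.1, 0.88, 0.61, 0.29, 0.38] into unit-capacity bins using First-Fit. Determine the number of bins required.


Place items sequentially using First-Fit:
  Item 0.12 -> new Bin 1
  Item 0.25 -> Bin 1 (now 0.37)
  Item 0.69 -> new Bin 2
  Item 0.79 -> new Bin 3
  Item 0.59 -> Bin 1 (now 0.96)
  Item 0.1 -> Bin 2 (now 0.79)
  Item 0.88 -> new Bin 4
  Item 0.61 -> new Bin 5
  Item 0.29 -> Bin 5 (now 0.9)
  Item 0.38 -> new Bin 6
Total bins used = 6

6


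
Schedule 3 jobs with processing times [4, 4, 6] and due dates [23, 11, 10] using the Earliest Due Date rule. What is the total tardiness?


Sort by due date (EDD order): [(6, 10), (4, 11), (4, 23)]
Compute completion times and tardiness:
  Job 1: p=6, d=10, C=6, tardiness=max(0,6-10)=0
  Job 2: p=4, d=11, C=10, tardiness=max(0,10-11)=0
  Job 3: p=4, d=23, C=14, tardiness=max(0,14-23)=0
Total tardiness = 0

0


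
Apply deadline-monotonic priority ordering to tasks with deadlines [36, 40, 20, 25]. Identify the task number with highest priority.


Sort tasks by relative deadline (ascending):
  Task 3: deadline = 20
  Task 4: deadline = 25
  Task 1: deadline = 36
  Task 2: deadline = 40
Priority order (highest first): [3, 4, 1, 2]
Highest priority task = 3

3


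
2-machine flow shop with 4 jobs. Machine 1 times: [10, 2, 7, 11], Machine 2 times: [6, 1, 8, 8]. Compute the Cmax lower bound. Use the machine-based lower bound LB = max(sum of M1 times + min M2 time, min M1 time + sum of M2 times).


LB1 = sum(M1 times) + min(M2 times) = 30 + 1 = 31
LB2 = min(M1 times) + sum(M2 times) = 2 + 23 = 25
Lower bound = max(LB1, LB2) = max(31, 25) = 31

31
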